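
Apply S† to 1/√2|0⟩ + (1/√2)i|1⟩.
1/√2|0⟩ + 1/√2|1⟩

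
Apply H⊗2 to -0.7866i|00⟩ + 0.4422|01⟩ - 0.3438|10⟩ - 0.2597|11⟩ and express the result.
(-0.08065 - 0.3933i)|00⟩ + (-0.2632 - 0.3933i)|01⟩ + (0.5229 - 0.3933i)|10⟩ + (-0.1791 - 0.3933i)|11⟩

H⊗2 gives amp(|y⟩) = (1/2) Σ_x (−1)^(x·y) amp(|x⟩), where x·y is the number of positions in which both x and y have a 1.
|00⟩: (-0.7866i + 0.4422 - 0.3438 - 0.2597)/2 = (-0.08065 - 0.3933i)
|01⟩: (-0.7866i - 0.4422 - 0.3438 + 0.2597)/2 = (-0.2632 - 0.3933i)
|10⟩: (-0.7866i + 0.4422 + 0.3438 + 0.2597)/2 = (0.5229 - 0.3933i)
|11⟩: (-0.7866i - 0.4422 + 0.3438 - 0.2597)/2 = (-0.1791 - 0.3933i)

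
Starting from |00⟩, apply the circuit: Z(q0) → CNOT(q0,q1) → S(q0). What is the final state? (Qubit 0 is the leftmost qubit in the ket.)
|00⟩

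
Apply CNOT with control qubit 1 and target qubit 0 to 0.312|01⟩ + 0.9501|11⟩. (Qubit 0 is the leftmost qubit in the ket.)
0.9501|01⟩ + 0.312|11⟩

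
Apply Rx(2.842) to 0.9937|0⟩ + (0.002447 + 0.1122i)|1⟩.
(0.2592 - 0.00242i)|0⟩ + (0.0003652 - 0.9658i)|1⟩

Rx(2.842) = [[cos(θ/2), −i·sin(θ/2)], [−i·sin(θ/2), cos(θ/2)]]; θ = 2.842, cos(θ/2) ≈ 0.149237, sin(θ/2) ≈ 0.988801.
With a = amp(|0⟩) = 0.9937 and b = amp(|1⟩) = (0.002447 + 0.1122i):
new amp(|0⟩) = (0.149237)·a + (-0.988801i)·b = (0.2592 - 0.00242i)
new amp(|1⟩) = (-0.988801i)·a + (0.149237)·b = (0.0003652 - 0.9658i)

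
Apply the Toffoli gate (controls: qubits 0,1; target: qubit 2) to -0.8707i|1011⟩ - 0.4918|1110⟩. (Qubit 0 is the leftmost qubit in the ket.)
-0.8707i|1011⟩ - 0.4918|1100⟩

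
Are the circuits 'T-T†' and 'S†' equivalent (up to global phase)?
No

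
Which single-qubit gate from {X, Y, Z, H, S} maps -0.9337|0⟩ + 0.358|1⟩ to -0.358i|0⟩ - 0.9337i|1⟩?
Y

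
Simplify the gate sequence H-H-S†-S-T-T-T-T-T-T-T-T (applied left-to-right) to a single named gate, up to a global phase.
I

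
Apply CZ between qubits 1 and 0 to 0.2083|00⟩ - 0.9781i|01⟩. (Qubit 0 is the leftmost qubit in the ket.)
0.2083|00⟩ - 0.9781i|01⟩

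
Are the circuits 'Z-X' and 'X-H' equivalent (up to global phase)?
No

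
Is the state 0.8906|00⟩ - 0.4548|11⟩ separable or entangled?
Entangled

Writing the state as a|00⟩ + b|01⟩ + c|10⟩ + d|11⟩, it is a product state iff ad − bc = 0.
Here (a, b, c, d) = (0.8906, 0, 0, -0.4548): ad − bc = (0.8906)(-0.4548) − (0)(0) = -0.405 ≠ 0, so the state is entangled.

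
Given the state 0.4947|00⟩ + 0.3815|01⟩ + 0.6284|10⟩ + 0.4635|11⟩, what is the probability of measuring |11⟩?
0.2148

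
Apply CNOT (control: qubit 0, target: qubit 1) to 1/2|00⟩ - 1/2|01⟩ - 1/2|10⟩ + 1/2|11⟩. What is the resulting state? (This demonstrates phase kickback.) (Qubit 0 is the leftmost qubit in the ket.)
1/2|00⟩ - 1/2|01⟩ + 1/2|10⟩ - 1/2|11⟩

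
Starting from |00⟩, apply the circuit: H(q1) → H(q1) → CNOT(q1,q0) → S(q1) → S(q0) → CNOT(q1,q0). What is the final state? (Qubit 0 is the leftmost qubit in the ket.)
|00⟩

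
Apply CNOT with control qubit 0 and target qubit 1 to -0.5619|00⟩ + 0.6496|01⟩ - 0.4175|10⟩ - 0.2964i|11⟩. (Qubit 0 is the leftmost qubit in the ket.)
-0.5619|00⟩ + 0.6496|01⟩ - 0.2964i|10⟩ - 0.4175|11⟩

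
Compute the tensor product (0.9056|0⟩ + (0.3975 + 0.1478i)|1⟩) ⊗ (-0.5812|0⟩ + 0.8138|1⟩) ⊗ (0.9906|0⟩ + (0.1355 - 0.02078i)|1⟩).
-0.5214|000⟩ + (-0.07132 + 0.01094i)|001⟩ + 0.73|010⟩ + (0.09986 - 0.01531i)|011⟩ + (-0.2289 - 0.08509i)|100⟩ + (-0.03309 - 0.006839i)|101⟩ + (0.3204 + 0.1191i)|110⟩ + (0.04633 + 0.009576i)|111⟩

amp(|b₁b₂…⟩) = product of the factor amplitudes for bits b₁, b₂, …; only kets whose every factor amplitude is nonzero survive.
|000⟩: (0.9056)(-0.5812)(0.9906) = -0.5214
|001⟩: (0.9056)(-0.5812)(0.1355 - 0.02078i) = (-0.07132 + 0.01094i)
|010⟩: (0.9056)(0.8138)(0.9906) = 0.73
|011⟩: (0.9056)(0.8138)(0.1355 - 0.02078i) = (0.09986 - 0.01531i)
|100⟩: (0.3975 + 0.1478i)(-0.5812)(0.9906) = (-0.2289 - 0.08509i)
|101⟩: (0.3975 + 0.1478i)(-0.5812)(0.1355 - 0.02078i) = (-0.03309 - 0.006839i)
|110⟩: (0.3975 + 0.1478i)(0.8138)(0.9906) = (0.3204 + 0.1191i)
|111⟩: (0.3975 + 0.1478i)(0.8138)(0.1355 - 0.02078i) = (0.04633 + 0.009576i)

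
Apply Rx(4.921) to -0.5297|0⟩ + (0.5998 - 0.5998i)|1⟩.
(0.03386 - 0.3777i)|0⟩ + (-0.466 + 0.7995i)|1⟩

Rx(4.921) = [[cos(θ/2), −i·sin(θ/2)], [−i·sin(θ/2), cos(θ/2)]]; θ = 4.921, cos(θ/2) ≈ -0.776885, sin(θ/2) ≈ 0.629642.
With a = amp(|0⟩) = -0.5297 and b = amp(|1⟩) = (0.5998 - 0.5998i):
new amp(|0⟩) = (-0.776885)·a + (-0.629642i)·b = (0.03386 - 0.3777i)
new amp(|1⟩) = (-0.629642i)·a + (-0.776885)·b = (-0.466 + 0.7995i)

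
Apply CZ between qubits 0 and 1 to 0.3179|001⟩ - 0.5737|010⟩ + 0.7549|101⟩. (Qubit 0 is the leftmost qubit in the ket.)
0.3179|001⟩ - 0.5737|010⟩ + 0.7549|101⟩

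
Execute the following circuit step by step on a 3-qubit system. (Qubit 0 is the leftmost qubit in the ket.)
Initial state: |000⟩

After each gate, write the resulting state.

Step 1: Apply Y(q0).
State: i|100⟩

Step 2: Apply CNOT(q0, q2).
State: i|101⟩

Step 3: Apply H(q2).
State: (1/√2)i|100⟩ - (1/√2)i|101⟩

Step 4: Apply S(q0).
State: -1/√2|100⟩ + 1/√2|101⟩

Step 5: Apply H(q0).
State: -1/2|000⟩ + 1/2|001⟩ + 1/2|100⟩ - 1/2|101⟩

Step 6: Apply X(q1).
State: -1/2|010⟩ + 1/2|011⟩ + 1/2|110⟩ - 1/2|111⟩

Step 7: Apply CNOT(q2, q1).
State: 1/2|001⟩ - 1/2|010⟩ - 1/2|101⟩ + 1/2|110⟩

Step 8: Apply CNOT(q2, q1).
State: -1/2|010⟩ + 1/2|011⟩ + 1/2|110⟩ - 1/2|111⟩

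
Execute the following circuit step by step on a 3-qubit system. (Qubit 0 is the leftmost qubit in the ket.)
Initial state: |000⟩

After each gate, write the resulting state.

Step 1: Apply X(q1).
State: |010⟩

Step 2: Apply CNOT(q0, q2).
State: |010⟩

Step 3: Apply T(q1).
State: (1/√2 + (1/√2)i)|010⟩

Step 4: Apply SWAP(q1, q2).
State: (1/√2 + (1/√2)i)|001⟩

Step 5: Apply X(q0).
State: (1/√2 + (1/√2)i)|101⟩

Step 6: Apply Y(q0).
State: (1/√2 - (1/√2)i)|001⟩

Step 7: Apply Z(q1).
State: (1/√2 - (1/√2)i)|001⟩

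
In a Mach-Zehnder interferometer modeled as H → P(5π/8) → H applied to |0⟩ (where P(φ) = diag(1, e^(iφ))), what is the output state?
(0.3087 + 0.4619i)|0⟩ + (0.6913 - 0.4619i)|1⟩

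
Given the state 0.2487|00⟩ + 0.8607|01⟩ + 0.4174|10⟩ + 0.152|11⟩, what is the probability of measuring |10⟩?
0.1742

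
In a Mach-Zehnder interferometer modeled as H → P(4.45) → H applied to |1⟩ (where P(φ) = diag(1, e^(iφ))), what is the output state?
(0.6297 + 0.4829i)|0⟩ + (0.3703 - 0.4829i)|1⟩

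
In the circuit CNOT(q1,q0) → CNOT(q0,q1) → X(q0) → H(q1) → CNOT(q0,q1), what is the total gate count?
5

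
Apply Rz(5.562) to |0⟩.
(-0.9357 - 0.3528i)|0⟩

Rz(5.562) = [[e^(−iθ/2), 0], [0, e^(iθ/2)]] with e^(±iθ/2) = cos(θ/2) ± i·sin(θ/2); θ = 5.562, cos(θ/2) ≈ -0.935688, sin(θ/2) ≈ 0.352829.
With a = amp(|0⟩) = 1 and b = amp(|1⟩) = 0:
new amp(|0⟩) = (-0.935688 - 0.352829i)·a = (-0.9357 - 0.3528i)
new amp(|1⟩) = (-0.935688 + 0.352829i)·b = 0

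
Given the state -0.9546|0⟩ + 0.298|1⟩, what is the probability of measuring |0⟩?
0.9113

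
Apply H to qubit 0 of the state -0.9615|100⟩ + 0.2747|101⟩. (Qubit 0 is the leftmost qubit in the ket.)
-0.6799|000⟩ + 0.1942|001⟩ + 0.6799|100⟩ - 0.1942|101⟩

H on qubit 0 mixes each pair of kets that differ only in qubit 0: amplitudes (a, b) of (|…0…⟩, |…1…⟩) become ((a + b)/√2, (a − b)/√2). Kets absent from the input have amplitude 0.
(|000⟩, |100⟩): (a, b) = (0, -0.9615) → (-0.6799, 0.6799)
(|001⟩, |101⟩): (a, b) = (0, 0.2747) → (0.1942, -0.1942)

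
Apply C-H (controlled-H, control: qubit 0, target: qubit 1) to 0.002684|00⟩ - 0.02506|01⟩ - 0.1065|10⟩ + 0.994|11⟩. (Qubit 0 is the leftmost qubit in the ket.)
0.002684|00⟩ - 0.02506|01⟩ + 0.6276|10⟩ - 0.7782|11⟩

C-H leaves the control-|0⟩ kets |00⟩, |01⟩ unchanged and applies H to qubit 1 on the control-|1⟩ pair (|10⟩, |11⟩).
H = [[1/√2, 1/√2], [1/√2, -1/√2]].
With a = amp(|10⟩) = -0.1065 and b = amp(|11⟩) = 0.994:
new amp(|10⟩) = (1/√2)·a + (1/√2)·b = 0.6276
new amp(|11⟩) = (1/√2)·a + (-1/√2)·b = -0.7782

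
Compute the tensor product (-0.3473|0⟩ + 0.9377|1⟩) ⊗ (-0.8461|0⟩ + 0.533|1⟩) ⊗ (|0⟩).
0.2939|000⟩ - 0.1851|010⟩ - 0.7934|100⟩ + 0.4998|110⟩

amp(|b₁b₂…⟩) = product of the factor amplitudes for bits b₁, b₂, …; only kets whose every factor amplitude is nonzero survive.
|000⟩: (-0.3473)(-0.8461)(1) = 0.2939
|010⟩: (-0.3473)(0.533)(1) = -0.1851
|100⟩: (0.9377)(-0.8461)(1) = -0.7934
|110⟩: (0.9377)(0.533)(1) = 0.4998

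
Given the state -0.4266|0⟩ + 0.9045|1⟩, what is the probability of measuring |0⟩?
0.182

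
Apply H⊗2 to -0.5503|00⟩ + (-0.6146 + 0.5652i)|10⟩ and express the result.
(-0.5825 + 0.2826i)|00⟩ + (-0.5825 + 0.2826i)|01⟩ + (0.03215 - 0.2826i)|10⟩ + (0.03215 - 0.2826i)|11⟩

H⊗2 gives amp(|y⟩) = (1/2) Σ_x (−1)^(x·y) amp(|x⟩), where x·y is the number of positions in which both x and y have a 1.
|00⟩: (-0.5503 + (-0.6146 + 0.5652i))/2 = (-0.5825 + 0.2826i)
|01⟩: (-0.5503 + (-0.6146 + 0.5652i))/2 = (-0.5825 + 0.2826i)
|10⟩: (-0.5503 - (-0.6146 + 0.5652i))/2 = (0.03215 - 0.2826i)
|11⟩: (-0.5503 - (-0.6146 + 0.5652i))/2 = (0.03215 - 0.2826i)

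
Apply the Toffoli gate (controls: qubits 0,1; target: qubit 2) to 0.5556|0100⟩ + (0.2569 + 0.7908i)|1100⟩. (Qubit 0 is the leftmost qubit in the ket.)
0.5556|0100⟩ + (0.2569 + 0.7908i)|1110⟩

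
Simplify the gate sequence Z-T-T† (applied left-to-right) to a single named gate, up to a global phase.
Z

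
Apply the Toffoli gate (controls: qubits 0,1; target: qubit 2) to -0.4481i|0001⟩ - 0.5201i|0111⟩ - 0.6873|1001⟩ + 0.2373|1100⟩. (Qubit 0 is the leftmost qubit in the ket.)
-0.4481i|0001⟩ - 0.5201i|0111⟩ - 0.6873|1001⟩ + 0.2373|1110⟩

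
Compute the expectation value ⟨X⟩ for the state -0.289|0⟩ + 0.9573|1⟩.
-0.5533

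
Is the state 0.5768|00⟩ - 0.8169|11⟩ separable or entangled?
Entangled

Writing the state as a|00⟩ + b|01⟩ + c|10⟩ + d|11⟩, it is a product state iff ad − bc = 0.
Here (a, b, c, d) = (0.5768, 0, 0, -0.8169): ad − bc = (0.5768)(-0.8169) − (0)(0) = -0.4712 ≠ 0, so the state is entangled.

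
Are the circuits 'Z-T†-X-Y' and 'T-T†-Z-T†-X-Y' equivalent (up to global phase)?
Yes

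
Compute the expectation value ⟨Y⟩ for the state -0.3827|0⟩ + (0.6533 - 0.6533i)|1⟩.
0.5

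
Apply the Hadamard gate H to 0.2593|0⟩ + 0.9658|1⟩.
0.8663|0⟩ - 0.4996|1⟩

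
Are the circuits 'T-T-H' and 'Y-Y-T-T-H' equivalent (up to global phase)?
Yes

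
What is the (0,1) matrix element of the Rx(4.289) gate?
-0.8399i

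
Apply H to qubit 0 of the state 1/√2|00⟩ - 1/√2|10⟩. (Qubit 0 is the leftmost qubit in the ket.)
|10⟩

H on qubit 0 mixes each pair of kets that differ only in qubit 0: amplitudes (a, b) of (|…0…⟩, |…1…⟩) become ((a + b)/√2, (a − b)/√2). Kets absent from the input have amplitude 0.
(|00⟩, |10⟩): (a, b) = (1/√2, -1/√2) → (0, 1)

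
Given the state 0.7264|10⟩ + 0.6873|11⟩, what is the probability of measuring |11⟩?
0.4724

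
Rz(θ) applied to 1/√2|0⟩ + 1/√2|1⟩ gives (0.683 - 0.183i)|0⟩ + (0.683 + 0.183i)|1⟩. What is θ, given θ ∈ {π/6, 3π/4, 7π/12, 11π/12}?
π/6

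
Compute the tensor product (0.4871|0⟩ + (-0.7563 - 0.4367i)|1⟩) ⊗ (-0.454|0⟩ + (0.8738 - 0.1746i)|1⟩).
-0.2211|00⟩ + (0.4256 - 0.08505i)|01⟩ + (0.3434 + 0.1983i)|10⟩ + (-0.7371 - 0.2495i)|11⟩

amp(|b₁b₂…⟩) = product of the factor amplitudes for bits b₁, b₂, …; only kets whose every factor amplitude is nonzero survive.
|00⟩: (0.4871)(-0.454) = -0.2211
|01⟩: (0.4871)(0.8738 - 0.1746i) = (0.4256 - 0.08505i)
|10⟩: (-0.7563 - 0.4367i)(-0.454) = (0.3434 + 0.1983i)
|11⟩: (-0.7563 - 0.4367i)(0.8738 - 0.1746i) = (-0.7371 - 0.2495i)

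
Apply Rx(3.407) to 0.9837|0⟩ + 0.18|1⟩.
(-0.1302 - 0.1784i)|0⟩ + (-0.02382 - 0.9751i)|1⟩

Rx(3.407) = [[cos(θ/2), −i·sin(θ/2)], [−i·sin(θ/2), cos(θ/2)]]; θ = 3.407, cos(θ/2) ≈ -0.132315, sin(θ/2) ≈ 0.991208.
With a = amp(|0⟩) = 0.9837 and b = amp(|1⟩) = 0.18:
new amp(|0⟩) = (-0.132315)·a + (-0.991208i)·b = (-0.1302 - 0.1784i)
new amp(|1⟩) = (-0.991208i)·a + (-0.132315)·b = (-0.02382 - 0.9751i)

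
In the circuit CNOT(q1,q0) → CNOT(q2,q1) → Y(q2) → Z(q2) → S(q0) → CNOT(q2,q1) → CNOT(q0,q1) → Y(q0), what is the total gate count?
8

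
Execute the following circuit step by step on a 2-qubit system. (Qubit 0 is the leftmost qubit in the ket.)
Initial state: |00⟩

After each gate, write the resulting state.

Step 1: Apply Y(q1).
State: i|01⟩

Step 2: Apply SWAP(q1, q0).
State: i|10⟩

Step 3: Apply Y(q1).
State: -|11⟩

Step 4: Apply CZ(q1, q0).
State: |11⟩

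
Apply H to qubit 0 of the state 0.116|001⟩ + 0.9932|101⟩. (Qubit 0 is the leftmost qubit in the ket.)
0.7843|001⟩ - 0.6203|101⟩

H on qubit 0 mixes each pair of kets that differ only in qubit 0: amplitudes (a, b) of (|…0…⟩, |…1…⟩) become ((a + b)/√2, (a − b)/√2). Kets absent from the input have amplitude 0.
(|001⟩, |101⟩): (a, b) = (0.116, 0.9932) → (0.7843, -0.6203)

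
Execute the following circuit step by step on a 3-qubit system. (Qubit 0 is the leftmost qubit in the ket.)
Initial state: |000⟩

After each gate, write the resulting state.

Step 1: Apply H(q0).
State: 1/√2|000⟩ + 1/√2|100⟩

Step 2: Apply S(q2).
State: 1/√2|000⟩ + 1/√2|100⟩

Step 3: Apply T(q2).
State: 1/√2|000⟩ + 1/√2|100⟩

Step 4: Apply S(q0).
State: 1/√2|000⟩ + (1/√2)i|100⟩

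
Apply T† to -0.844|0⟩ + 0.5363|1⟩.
-0.844|0⟩ + (0.3792 - 0.3792i)|1⟩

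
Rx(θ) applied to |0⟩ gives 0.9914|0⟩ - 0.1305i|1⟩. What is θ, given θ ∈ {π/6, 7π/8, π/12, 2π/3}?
π/12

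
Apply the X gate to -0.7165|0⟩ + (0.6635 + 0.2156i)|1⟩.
(0.6635 + 0.2156i)|0⟩ - 0.7165|1⟩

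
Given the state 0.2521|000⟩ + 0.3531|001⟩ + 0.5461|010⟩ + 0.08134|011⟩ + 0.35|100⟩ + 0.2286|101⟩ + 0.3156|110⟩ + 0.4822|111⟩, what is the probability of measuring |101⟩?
0.05226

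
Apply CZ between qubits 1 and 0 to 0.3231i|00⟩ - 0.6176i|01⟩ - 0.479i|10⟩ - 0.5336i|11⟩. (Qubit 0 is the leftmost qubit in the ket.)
0.3231i|00⟩ - 0.6176i|01⟩ - 0.479i|10⟩ + 0.5336i|11⟩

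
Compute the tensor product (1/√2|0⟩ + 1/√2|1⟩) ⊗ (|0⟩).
1/√2|00⟩ + 1/√2|10⟩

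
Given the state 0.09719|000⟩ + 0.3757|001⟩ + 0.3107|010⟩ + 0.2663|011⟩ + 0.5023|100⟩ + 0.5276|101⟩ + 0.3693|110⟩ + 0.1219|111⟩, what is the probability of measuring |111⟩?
0.01486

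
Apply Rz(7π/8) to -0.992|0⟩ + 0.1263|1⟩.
(-0.1935 + 0.9729i)|0⟩ + (0.02464 + 0.1239i)|1⟩

Rz(7π/8) = [[e^(−iθ/2), 0], [0, e^(iθ/2)]] with e^(±iθ/2) = cos(θ/2) ± i·sin(θ/2); θ = 7π/8, cos(θ/2) ≈ 0.19509, sin(θ/2) ≈ 0.980785.
With a = amp(|0⟩) = -0.992 and b = amp(|1⟩) = 0.1263:
new amp(|0⟩) = (0.19509 - 0.980785i)·a = (-0.1935 + 0.9729i)
new amp(|1⟩) = (0.19509 + 0.980785i)·b = (0.02464 + 0.1239i)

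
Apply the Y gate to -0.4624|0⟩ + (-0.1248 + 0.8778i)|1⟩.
(0.8778 + 0.1248i)|0⟩ - 0.4624i|1⟩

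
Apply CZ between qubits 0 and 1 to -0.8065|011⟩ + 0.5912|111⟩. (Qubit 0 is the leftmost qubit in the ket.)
-0.8065|011⟩ - 0.5912|111⟩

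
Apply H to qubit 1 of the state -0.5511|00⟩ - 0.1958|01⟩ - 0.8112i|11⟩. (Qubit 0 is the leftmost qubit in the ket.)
-0.5281|00⟩ - 0.2512|01⟩ - 0.5736i|10⟩ + 0.5736i|11⟩

H on qubit 1 mixes each pair of kets that differ only in qubit 1: amplitudes (a, b) of (|…0…⟩, |…1…⟩) become ((a + b)/√2, (a − b)/√2). Kets absent from the input have amplitude 0.
(|00⟩, |01⟩): (a, b) = (-0.5511, -0.1958) → (-0.5281, -0.2512)
(|10⟩, |11⟩): (a, b) = (0, -0.8112i) → (-0.5736i, 0.5736i)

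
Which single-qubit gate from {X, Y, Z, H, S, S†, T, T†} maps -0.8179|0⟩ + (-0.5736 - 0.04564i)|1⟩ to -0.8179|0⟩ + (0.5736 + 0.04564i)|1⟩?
Z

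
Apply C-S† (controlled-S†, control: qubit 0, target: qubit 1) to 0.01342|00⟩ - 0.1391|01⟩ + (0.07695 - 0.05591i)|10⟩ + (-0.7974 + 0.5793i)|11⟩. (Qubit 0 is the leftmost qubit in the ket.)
0.01342|00⟩ - 0.1391|01⟩ + (0.07695 - 0.05591i)|10⟩ + (0.5793 + 0.7974i)|11⟩

C-S† leaves the control-|0⟩ kets |00⟩, |01⟩ unchanged and applies S† to qubit 1 on the control-|1⟩ pair (|10⟩, |11⟩).
S† = [[1, 0], [0, -i]].
With a = amp(|10⟩) = (0.07695 - 0.05591i) and b = amp(|11⟩) = (-0.7974 + 0.5793i):
new amp(|10⟩) = (1)·a = (0.07695 - 0.05591i)
new amp(|11⟩) = (-i)·b = (0.5793 + 0.7974i)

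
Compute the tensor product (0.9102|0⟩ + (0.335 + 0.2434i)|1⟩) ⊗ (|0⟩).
0.9102|00⟩ + (0.335 + 0.2434i)|10⟩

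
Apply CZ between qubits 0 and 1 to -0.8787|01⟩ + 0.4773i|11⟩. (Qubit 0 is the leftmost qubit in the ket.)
-0.8787|01⟩ - 0.4773i|11⟩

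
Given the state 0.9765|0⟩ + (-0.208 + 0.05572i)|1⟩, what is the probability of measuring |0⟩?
0.9536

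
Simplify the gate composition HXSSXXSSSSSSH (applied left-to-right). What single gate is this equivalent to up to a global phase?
Z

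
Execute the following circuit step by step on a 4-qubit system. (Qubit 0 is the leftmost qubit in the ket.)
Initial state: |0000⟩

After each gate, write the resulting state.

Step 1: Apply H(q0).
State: 1/√2|0000⟩ + 1/√2|1000⟩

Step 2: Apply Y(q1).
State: (1/√2)i|0100⟩ + (1/√2)i|1100⟩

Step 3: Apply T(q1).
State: (-1/2 + (1/2)i)|0100⟩ + (-1/2 + (1/2)i)|1100⟩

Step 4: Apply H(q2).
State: (-1/√8 + (1/√8)i)|0100⟩ + (-1/√8 + (1/√8)i)|0110⟩ + (-1/√8 + (1/√8)i)|1100⟩ + (-1/√8 + (1/√8)i)|1110⟩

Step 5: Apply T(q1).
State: -1/2|0100⟩ - 1/2|0110⟩ - 1/2|1100⟩ - 1/2|1110⟩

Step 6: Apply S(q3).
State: -1/2|0100⟩ - 1/2|0110⟩ - 1/2|1100⟩ - 1/2|1110⟩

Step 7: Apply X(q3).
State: -1/2|0101⟩ - 1/2|0111⟩ - 1/2|1101⟩ - 1/2|1111⟩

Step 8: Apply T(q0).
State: -1/2|0101⟩ - 1/2|0111⟩ + (-1/√8 - (1/√8)i)|1101⟩ + (-1/√8 - (1/√8)i)|1111⟩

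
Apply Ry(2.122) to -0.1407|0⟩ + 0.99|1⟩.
-0.9328|0⟩ + 0.3603|1⟩

Ry(2.122) = [[cos(θ/2), −sin(θ/2)], [sin(θ/2), cos(θ/2)]]; θ = 2.122, cos(θ/2) ≈ 0.487999, sin(θ/2) ≈ 0.872844.
With a = amp(|0⟩) = -0.1407 and b = amp(|1⟩) = 0.99:
new amp(|0⟩) = (0.487999)·a + (-0.872844)·b = -0.9328
new amp(|1⟩) = (0.872844)·a + (0.487999)·b = 0.3603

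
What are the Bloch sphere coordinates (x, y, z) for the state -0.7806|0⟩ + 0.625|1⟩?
(-0.9758, 0, 0.2187)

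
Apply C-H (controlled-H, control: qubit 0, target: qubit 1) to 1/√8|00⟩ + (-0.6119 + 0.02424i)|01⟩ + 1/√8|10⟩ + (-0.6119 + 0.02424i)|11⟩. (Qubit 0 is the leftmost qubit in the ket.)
1/√8|00⟩ + (-0.6119 + 0.02424i)|01⟩ + (-0.1827 + 0.01714i)|10⟩ + (0.6827 - 0.01714i)|11⟩

C-H leaves the control-|0⟩ kets |00⟩, |01⟩ unchanged and applies H to qubit 1 on the control-|1⟩ pair (|10⟩, |11⟩).
H = [[1/√2, 1/√2], [1/√2, -1/√2]].
With a = amp(|10⟩) = 1/√8 and b = amp(|11⟩) = (-0.6119 + 0.02424i):
new amp(|10⟩) = (1/√2)·a + (1/√2)·b = (-0.1827 + 0.01714i)
new amp(|11⟩) = (1/√2)·a + (-1/√2)·b = (0.6827 - 0.01714i)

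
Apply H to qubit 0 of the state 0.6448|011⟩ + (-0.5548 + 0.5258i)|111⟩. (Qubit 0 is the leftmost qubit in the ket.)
(0.06364 + 0.3718i)|011⟩ + (0.8482 - 0.3718i)|111⟩

H on qubit 0 mixes each pair of kets that differ only in qubit 0: amplitudes (a, b) of (|…0…⟩, |…1…⟩) become ((a + b)/√2, (a − b)/√2). Kets absent from the input have amplitude 0.
(|011⟩, |111⟩): (a, b) = (0.6448, (-0.5548 + 0.5258i)) → ((0.06364 + 0.3718i), (0.8482 - 0.3718i))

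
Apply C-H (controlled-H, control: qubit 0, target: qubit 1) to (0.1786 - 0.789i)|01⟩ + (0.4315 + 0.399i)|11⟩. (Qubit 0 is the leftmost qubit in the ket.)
(0.1786 - 0.789i)|01⟩ + (0.3051 + 0.2821i)|10⟩ + (-0.3051 - 0.2821i)|11⟩

C-H leaves the control-|0⟩ kets |00⟩, |01⟩ unchanged and applies H to qubit 1 on the control-|1⟩ pair (|10⟩, |11⟩).
H = [[1/√2, 1/√2], [1/√2, -1/√2]].
With a = amp(|10⟩) = 0 and b = amp(|11⟩) = (0.4315 + 0.399i):
new amp(|10⟩) = (1/√2)·a + (1/√2)·b = (0.3051 + 0.2821i)
new amp(|11⟩) = (1/√2)·a + (-1/√2)·b = (-0.3051 - 0.2821i)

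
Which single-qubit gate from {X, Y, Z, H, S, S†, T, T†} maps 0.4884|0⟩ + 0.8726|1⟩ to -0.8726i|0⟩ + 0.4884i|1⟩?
Y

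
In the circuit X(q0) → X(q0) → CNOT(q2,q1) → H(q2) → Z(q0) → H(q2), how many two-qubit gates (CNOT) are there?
1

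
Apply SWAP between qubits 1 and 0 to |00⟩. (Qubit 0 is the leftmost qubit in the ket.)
|00⟩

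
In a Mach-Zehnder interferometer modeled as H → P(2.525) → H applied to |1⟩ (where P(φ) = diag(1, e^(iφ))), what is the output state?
(0.9079 - 0.2891i)|0⟩ + (0.09207 + 0.2891i)|1⟩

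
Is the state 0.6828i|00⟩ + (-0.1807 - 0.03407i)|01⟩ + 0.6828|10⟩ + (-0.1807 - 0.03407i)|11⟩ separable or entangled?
Entangled

Writing the state as a|00⟩ + b|01⟩ + c|10⟩ + d|11⟩, it is a product state iff ad − bc = 0.
Here (a, b, c, d) = (0.6828i, (-0.1807 - 0.03407i), 0.6828, (-0.1807 - 0.03407i)): ad − bc = (0.6828i)(-0.1807 - 0.03407i) − (-0.1807 - 0.03407i)(0.6828) = (0.1466 - 0.1001i) ≠ 0, so the state is entangled.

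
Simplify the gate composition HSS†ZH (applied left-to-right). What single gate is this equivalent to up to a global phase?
X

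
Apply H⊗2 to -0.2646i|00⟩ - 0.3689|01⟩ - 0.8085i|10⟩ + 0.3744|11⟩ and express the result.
(0.00275 - 0.5366i)|00⟩ + (-0.00275 - 0.5366i)|01⟩ + (-0.3717 + 0.272i)|10⟩ + (0.3717 + 0.272i)|11⟩

H⊗2 gives amp(|y⟩) = (1/2) Σ_x (−1)^(x·y) amp(|x⟩), where x·y is the number of positions in which both x and y have a 1.
|00⟩: (-0.2646i - 0.3689 - 0.8085i + 0.3744)/2 = (0.00275 - 0.5366i)
|01⟩: (-0.2646i + 0.3689 - 0.8085i - 0.3744)/2 = (-0.00275 - 0.5366i)
|10⟩: (-0.2646i - 0.3689 + 0.8085i - 0.3744)/2 = (-0.3717 + 0.272i)
|11⟩: (-0.2646i + 0.3689 + 0.8085i + 0.3744)/2 = (0.3717 + 0.272i)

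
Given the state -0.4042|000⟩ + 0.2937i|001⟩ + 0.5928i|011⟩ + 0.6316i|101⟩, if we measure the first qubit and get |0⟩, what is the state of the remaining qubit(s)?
-0.5214|00⟩ + 0.3788i|01⟩ + 0.7646i|11⟩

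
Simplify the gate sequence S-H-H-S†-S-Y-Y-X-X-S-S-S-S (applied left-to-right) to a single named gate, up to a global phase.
S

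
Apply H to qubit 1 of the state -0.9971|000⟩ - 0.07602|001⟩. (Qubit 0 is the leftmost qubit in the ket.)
-0.7051|000⟩ - 0.05375|001⟩ - 0.7051|010⟩ - 0.05375|011⟩

H on qubit 1 mixes each pair of kets that differ only in qubit 1: amplitudes (a, b) of (|…0…⟩, |…1…⟩) become ((a + b)/√2, (a − b)/√2). Kets absent from the input have amplitude 0.
(|000⟩, |010⟩): (a, b) = (-0.9971, 0) → (-0.7051, -0.7051)
(|001⟩, |011⟩): (a, b) = (-0.07602, 0) → (-0.05375, -0.05375)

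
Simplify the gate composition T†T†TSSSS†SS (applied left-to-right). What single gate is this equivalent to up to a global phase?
T†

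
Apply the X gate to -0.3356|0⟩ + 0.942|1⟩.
0.942|0⟩ - 0.3356|1⟩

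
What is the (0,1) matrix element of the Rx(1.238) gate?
-0.5802i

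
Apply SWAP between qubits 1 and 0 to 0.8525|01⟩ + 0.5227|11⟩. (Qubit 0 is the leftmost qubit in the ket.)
0.8525|10⟩ + 0.5227|11⟩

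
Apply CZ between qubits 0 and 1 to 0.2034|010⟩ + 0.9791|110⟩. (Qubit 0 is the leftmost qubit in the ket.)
0.2034|010⟩ - 0.9791|110⟩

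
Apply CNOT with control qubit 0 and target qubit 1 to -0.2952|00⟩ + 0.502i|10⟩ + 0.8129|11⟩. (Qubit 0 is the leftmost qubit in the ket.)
-0.2952|00⟩ + 0.8129|10⟩ + 0.502i|11⟩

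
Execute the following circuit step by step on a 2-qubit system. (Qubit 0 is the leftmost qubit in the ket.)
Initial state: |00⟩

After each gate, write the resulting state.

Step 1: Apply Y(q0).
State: i|10⟩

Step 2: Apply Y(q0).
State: |00⟩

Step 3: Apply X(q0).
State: |10⟩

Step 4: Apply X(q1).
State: |11⟩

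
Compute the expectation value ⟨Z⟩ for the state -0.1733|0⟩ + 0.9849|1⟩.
-0.94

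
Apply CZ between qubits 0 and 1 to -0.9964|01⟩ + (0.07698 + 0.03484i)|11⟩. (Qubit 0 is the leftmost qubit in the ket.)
-0.9964|01⟩ + (-0.07698 - 0.03484i)|11⟩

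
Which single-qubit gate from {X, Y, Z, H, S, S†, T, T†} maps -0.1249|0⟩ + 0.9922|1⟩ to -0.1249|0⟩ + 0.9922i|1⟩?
S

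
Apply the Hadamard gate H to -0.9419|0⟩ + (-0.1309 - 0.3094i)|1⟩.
(-0.7586 - 0.2188i)|0⟩ + (-0.5735 + 0.2188i)|1⟩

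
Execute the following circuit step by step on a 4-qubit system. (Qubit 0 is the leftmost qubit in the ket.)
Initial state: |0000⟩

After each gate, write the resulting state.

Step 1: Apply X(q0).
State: |1000⟩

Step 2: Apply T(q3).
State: |1000⟩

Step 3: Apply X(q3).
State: |1001⟩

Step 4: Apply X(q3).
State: |1000⟩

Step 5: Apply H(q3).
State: 1/√2|1000⟩ + 1/√2|1001⟩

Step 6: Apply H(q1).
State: 1/2|1000⟩ + 1/2|1001⟩ + 1/2|1100⟩ + 1/2|1101⟩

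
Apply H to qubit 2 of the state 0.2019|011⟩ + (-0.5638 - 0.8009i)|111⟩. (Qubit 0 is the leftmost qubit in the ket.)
0.1428|010⟩ - 0.1428|011⟩ + (-0.3987 - 0.5663i)|110⟩ + (0.3987 + 0.5663i)|111⟩

H on qubit 2 mixes each pair of kets that differ only in qubit 2: amplitudes (a, b) of (|…0…⟩, |…1…⟩) become ((a + b)/√2, (a − b)/√2). Kets absent from the input have amplitude 0.
(|010⟩, |011⟩): (a, b) = (0, 0.2019) → (0.1428, -0.1428)
(|110⟩, |111⟩): (a, b) = (0, (-0.5638 - 0.8009i)) → ((-0.3987 - 0.5663i), (0.3987 + 0.5663i))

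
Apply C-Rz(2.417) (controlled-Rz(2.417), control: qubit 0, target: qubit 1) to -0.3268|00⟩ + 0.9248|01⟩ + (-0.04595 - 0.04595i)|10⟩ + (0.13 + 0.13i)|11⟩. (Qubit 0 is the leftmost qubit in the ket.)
-0.3268|00⟩ + 0.9248|01⟩ + (-0.05925 + 0.02668i)|10⟩ + (-0.07549 + 0.1676i)|11⟩

C-Rz(2.417) leaves the control-|0⟩ kets |00⟩, |01⟩ unchanged and applies Rz(2.417) to qubit 1 on the control-|1⟩ pair (|10⟩, |11⟩).
Rz(2.417) = [[e^(−iθ/2), 0], [0, e^(iθ/2)]] with e^(±iθ/2) = cos(θ/2) ± i·sin(θ/2); θ = 2.417, cos(θ/2) ≈ 0.354422, sin(θ/2) ≈ 0.935085.
With a = amp(|10⟩) = (-0.04595 - 0.04595i) and b = amp(|11⟩) = (0.13 + 0.13i):
new amp(|10⟩) = (0.354422 - 0.935085i)·a = (-0.05925 + 0.02668i)
new amp(|11⟩) = (0.354422 + 0.935085i)·b = (-0.07549 + 0.1676i)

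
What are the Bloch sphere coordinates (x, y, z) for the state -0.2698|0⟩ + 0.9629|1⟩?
(-0.5196, 0, -0.8544)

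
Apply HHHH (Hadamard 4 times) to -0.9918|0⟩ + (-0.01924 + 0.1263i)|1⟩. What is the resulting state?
-0.9918|0⟩ + (-0.01924 + 0.1263i)|1⟩

H² = I, so an even number of Hadamards cancels: H^4 = I and the state is unchanged.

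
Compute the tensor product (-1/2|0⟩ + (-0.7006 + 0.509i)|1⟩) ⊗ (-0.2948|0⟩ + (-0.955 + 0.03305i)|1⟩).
0.1474|00⟩ + (0.4775 - 0.01653i)|01⟩ + (0.2065 - 0.1501i)|10⟩ + (0.6523 - 0.5092i)|11⟩

amp(|b₁b₂…⟩) = product of the factor amplitudes for bits b₁, b₂, …; only kets whose every factor amplitude is nonzero survive.
|00⟩: (-1/2)(-0.2948) = 0.1474
|01⟩: (-1/2)(-0.955 + 0.03305i) = (0.4775 - 0.01653i)
|10⟩: (-0.7006 + 0.509i)(-0.2948) = (0.2065 - 0.1501i)
|11⟩: (-0.7006 + 0.509i)(-0.955 + 0.03305i) = (0.6523 - 0.5092i)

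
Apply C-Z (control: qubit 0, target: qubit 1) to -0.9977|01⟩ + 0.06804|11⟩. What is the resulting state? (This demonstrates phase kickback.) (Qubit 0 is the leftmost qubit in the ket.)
-0.9977|01⟩ - 0.06804|11⟩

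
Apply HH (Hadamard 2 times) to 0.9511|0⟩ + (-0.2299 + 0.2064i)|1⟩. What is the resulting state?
0.9511|0⟩ + (-0.2299 + 0.2064i)|1⟩

H² = I, so an even number of Hadamards cancels: H^2 = I and the state is unchanged.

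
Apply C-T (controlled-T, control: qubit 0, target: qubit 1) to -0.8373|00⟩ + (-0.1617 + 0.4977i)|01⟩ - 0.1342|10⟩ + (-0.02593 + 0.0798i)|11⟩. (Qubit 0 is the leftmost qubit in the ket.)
-0.8373|00⟩ + (-0.1617 + 0.4977i)|01⟩ - 0.1342|10⟩ + (-0.07476 + 0.03809i)|11⟩

C-T leaves the control-|0⟩ kets |00⟩, |01⟩ unchanged and applies T to qubit 1 on the control-|1⟩ pair (|10⟩, |11⟩).
T = [[1, 0], [0, (1/√2 + (1/√2)i)]].
With a = amp(|10⟩) = -0.1342 and b = amp(|11⟩) = (-0.02593 + 0.0798i):
new amp(|10⟩) = (1)·a = -0.1342
new amp(|11⟩) = (1/√2 + (1/√2)i)·b = (-0.07476 + 0.03809i)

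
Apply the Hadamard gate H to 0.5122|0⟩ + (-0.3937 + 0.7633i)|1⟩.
(0.08379 + 0.5397i)|0⟩ + (0.6406 - 0.5397i)|1⟩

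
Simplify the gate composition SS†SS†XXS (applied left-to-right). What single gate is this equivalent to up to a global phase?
S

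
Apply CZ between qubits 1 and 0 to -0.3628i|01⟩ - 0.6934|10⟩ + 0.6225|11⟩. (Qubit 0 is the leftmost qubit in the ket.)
-0.3628i|01⟩ - 0.6934|10⟩ - 0.6225|11⟩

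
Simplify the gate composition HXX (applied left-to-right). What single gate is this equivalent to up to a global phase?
H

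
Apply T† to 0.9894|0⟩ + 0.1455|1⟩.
0.9894|0⟩ + (0.1029 - 0.1029i)|1⟩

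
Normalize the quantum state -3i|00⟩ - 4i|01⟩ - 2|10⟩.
-0.5571i|00⟩ - 0.7428i|01⟩ - 0.3714|10⟩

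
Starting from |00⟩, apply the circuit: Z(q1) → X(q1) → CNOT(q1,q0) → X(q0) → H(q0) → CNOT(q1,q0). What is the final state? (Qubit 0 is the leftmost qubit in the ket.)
1/√2|01⟩ + 1/√2|11⟩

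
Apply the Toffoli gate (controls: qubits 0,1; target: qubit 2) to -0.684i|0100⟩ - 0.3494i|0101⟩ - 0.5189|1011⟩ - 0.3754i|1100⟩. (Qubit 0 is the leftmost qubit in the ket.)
-0.684i|0100⟩ - 0.3494i|0101⟩ - 0.5189|1011⟩ - 0.3754i|1110⟩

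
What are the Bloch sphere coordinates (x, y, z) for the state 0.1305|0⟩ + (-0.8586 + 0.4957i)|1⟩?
(-0.2241, 0.1294, -0.9659)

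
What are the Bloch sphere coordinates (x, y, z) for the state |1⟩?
(0, 0, -1)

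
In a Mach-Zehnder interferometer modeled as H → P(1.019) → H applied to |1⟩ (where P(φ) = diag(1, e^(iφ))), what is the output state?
(0.2379 - 0.4258i)|0⟩ + (0.7621 + 0.4258i)|1⟩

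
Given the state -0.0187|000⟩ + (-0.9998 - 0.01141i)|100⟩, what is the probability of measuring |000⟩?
0.0003497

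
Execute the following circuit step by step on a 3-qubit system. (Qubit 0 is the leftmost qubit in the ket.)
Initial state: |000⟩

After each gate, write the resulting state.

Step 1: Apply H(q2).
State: 1/√2|000⟩ + 1/√2|001⟩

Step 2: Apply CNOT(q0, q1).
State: 1/√2|000⟩ + 1/√2|001⟩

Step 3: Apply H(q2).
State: |000⟩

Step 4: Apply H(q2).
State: 1/√2|000⟩ + 1/√2|001⟩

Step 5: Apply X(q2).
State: 1/√2|000⟩ + 1/√2|001⟩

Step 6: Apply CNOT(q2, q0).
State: 1/√2|000⟩ + 1/√2|101⟩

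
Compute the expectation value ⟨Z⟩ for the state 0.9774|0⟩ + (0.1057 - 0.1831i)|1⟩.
0.9106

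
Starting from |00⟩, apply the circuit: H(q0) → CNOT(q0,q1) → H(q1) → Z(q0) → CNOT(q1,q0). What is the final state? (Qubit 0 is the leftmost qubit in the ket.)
1/2|00⟩ + 1/2|01⟩ - 1/2|10⟩ + 1/2|11⟩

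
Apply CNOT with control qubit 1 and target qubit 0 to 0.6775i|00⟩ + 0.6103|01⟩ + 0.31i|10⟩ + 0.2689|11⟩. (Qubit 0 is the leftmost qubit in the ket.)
0.6775i|00⟩ + 0.2689|01⟩ + 0.31i|10⟩ + 0.6103|11⟩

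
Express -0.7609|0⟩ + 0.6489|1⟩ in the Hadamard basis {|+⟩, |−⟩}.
-0.0792|+⟩ - 0.9969|−⟩

With |ψ⟩ = α|0⟩ + β|1⟩, the Hadamard-basis coefficients are ⟨+|ψ⟩ = (α + β)/√2 and ⟨−|ψ⟩ = (α − β)/√2.
Here α = -0.7609, β = 0.6489: (α + β)/√2 = -0.0792, (α − β)/√2 = -0.9969.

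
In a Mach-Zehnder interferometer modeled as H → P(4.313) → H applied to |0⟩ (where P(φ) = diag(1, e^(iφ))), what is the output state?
(0.3056 - 0.4606i)|0⟩ + (0.6944 + 0.4606i)|1⟩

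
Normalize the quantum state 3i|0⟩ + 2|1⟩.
0.8321i|0⟩ + 0.5547|1⟩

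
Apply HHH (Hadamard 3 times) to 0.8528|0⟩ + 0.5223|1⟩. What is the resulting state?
0.9723|0⟩ + 0.2337|1⟩

H² = I, so H^3 = H: a single Hadamard. With (a, b) = (0.8528, 0.5223), H gives ((a + b)/√2, (a − b)/√2) = (0.9723, 0.2337).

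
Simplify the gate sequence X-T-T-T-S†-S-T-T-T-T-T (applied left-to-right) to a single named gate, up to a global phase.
X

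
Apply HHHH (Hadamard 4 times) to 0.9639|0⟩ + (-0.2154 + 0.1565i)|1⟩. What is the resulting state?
0.9639|0⟩ + (-0.2154 + 0.1565i)|1⟩

H² = I, so an even number of Hadamards cancels: H^4 = I and the state is unchanged.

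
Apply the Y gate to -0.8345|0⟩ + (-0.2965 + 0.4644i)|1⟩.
(0.4644 + 0.2965i)|0⟩ - 0.8345i|1⟩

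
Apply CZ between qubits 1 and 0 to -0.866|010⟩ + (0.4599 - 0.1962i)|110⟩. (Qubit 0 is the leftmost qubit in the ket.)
-0.866|010⟩ + (-0.4599 + 0.1962i)|110⟩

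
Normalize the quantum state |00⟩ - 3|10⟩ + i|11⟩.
0.3015|00⟩ - 0.9045|10⟩ + 0.3015i|11⟩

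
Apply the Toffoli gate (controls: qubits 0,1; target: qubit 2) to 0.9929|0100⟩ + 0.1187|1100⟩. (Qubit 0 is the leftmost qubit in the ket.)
0.9929|0100⟩ + 0.1187|1110⟩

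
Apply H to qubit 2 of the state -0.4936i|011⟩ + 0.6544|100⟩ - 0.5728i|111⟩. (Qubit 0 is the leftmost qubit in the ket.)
-0.349i|010⟩ + 0.349i|011⟩ + 0.4627|100⟩ + 0.4627|101⟩ - 0.405i|110⟩ + 0.405i|111⟩

H on qubit 2 mixes each pair of kets that differ only in qubit 2: amplitudes (a, b) of (|…0…⟩, |…1…⟩) become ((a + b)/√2, (a − b)/√2). Kets absent from the input have amplitude 0.
(|010⟩, |011⟩): (a, b) = (0, -0.4936i) → (-0.349i, 0.349i)
(|100⟩, |101⟩): (a, b) = (0.6544, 0) → (0.4627, 0.4627)
(|110⟩, |111⟩): (a, b) = (0, -0.5728i) → (-0.405i, 0.405i)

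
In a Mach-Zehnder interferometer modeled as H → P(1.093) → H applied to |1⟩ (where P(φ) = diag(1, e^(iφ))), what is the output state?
(0.2701 - 0.444i)|0⟩ + (0.7299 + 0.444i)|1⟩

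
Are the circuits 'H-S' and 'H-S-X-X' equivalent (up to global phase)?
Yes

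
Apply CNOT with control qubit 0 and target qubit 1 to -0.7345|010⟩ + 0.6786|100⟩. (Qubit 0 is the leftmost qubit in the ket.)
-0.7345|010⟩ + 0.6786|110⟩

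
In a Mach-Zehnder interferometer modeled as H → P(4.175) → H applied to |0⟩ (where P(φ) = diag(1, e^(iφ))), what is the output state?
(0.2441 - 0.4295i)|0⟩ + (0.7559 + 0.4295i)|1⟩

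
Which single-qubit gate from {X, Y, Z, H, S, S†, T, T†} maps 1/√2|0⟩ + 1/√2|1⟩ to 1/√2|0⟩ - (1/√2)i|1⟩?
S†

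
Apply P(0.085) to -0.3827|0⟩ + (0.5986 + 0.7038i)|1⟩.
-0.3827|0⟩ + (0.5367 + 0.7521i)|1⟩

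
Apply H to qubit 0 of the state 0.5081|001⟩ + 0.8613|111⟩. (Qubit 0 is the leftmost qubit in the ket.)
0.3593|001⟩ + 0.609|011⟩ + 0.3593|101⟩ - 0.609|111⟩

H on qubit 0 mixes each pair of kets that differ only in qubit 0: amplitudes (a, b) of (|…0…⟩, |…1…⟩) become ((a + b)/√2, (a − b)/√2). Kets absent from the input have amplitude 0.
(|001⟩, |101⟩): (a, b) = (0.5081, 0) → (0.3593, 0.3593)
(|011⟩, |111⟩): (a, b) = (0, 0.8613) → (0.609, -0.609)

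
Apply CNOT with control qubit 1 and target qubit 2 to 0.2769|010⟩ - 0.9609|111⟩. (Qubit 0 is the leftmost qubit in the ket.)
0.2769|011⟩ - 0.9609|110⟩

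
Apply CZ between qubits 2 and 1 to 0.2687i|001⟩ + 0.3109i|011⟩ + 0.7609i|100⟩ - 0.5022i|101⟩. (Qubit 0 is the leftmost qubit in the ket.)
0.2687i|001⟩ - 0.3109i|011⟩ + 0.7609i|100⟩ - 0.5022i|101⟩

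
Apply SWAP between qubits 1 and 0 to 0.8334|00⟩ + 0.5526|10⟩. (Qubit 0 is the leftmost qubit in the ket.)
0.8334|00⟩ + 0.5526|01⟩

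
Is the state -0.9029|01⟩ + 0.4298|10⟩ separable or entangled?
Entangled

Writing the state as a|00⟩ + b|01⟩ + c|10⟩ + d|11⟩, it is a product state iff ad − bc = 0.
Here (a, b, c, d) = (0, -0.9029, 0.4298, 0): ad − bc = (0)(0) − (-0.9029)(0.4298) = 0.3881 ≠ 0, so the state is entangled.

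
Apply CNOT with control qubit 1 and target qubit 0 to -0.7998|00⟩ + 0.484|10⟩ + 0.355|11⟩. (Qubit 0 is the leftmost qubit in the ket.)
-0.7998|00⟩ + 0.355|01⟩ + 0.484|10⟩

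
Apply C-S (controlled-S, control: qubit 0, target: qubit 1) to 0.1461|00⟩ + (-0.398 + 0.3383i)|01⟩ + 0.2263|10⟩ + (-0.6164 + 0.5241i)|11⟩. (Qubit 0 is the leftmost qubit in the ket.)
0.1461|00⟩ + (-0.398 + 0.3383i)|01⟩ + 0.2263|10⟩ + (-0.5241 - 0.6164i)|11⟩

C-S leaves the control-|0⟩ kets |00⟩, |01⟩ unchanged and applies S to qubit 1 on the control-|1⟩ pair (|10⟩, |11⟩).
S = [[1, 0], [0, i]].
With a = amp(|10⟩) = 0.2263 and b = amp(|11⟩) = (-0.6164 + 0.5241i):
new amp(|10⟩) = (1)·a = 0.2263
new amp(|11⟩) = (i)·b = (-0.5241 - 0.6164i)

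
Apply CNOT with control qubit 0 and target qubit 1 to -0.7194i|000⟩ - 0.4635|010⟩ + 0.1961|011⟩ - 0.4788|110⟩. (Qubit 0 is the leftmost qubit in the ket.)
-0.7194i|000⟩ - 0.4635|010⟩ + 0.1961|011⟩ - 0.4788|100⟩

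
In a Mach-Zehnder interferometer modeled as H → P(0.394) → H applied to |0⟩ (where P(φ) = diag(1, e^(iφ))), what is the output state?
(0.9617 + 0.1919i)|0⟩ + (0.03831 - 0.1919i)|1⟩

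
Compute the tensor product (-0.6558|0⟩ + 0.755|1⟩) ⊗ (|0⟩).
-0.6558|00⟩ + 0.755|10⟩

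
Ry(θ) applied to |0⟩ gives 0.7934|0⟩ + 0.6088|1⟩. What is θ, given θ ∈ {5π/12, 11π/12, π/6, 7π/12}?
5π/12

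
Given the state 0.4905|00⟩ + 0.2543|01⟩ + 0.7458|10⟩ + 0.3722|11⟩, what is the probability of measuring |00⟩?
0.2406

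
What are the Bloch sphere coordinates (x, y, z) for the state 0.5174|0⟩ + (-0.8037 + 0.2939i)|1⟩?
(-0.8317, 0.3041, -0.4646)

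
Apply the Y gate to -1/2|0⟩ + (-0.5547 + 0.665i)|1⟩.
(0.665 + 0.5547i)|0⟩ - (1/2)i|1⟩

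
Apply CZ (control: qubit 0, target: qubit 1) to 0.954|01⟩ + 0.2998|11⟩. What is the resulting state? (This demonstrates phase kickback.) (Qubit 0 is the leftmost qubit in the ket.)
0.954|01⟩ - 0.2998|11⟩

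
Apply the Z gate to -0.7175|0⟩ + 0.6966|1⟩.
-0.7175|0⟩ - 0.6966|1⟩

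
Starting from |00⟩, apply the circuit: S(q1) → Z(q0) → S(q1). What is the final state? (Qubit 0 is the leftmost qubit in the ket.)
|00⟩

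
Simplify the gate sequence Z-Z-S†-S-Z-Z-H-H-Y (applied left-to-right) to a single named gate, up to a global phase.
Y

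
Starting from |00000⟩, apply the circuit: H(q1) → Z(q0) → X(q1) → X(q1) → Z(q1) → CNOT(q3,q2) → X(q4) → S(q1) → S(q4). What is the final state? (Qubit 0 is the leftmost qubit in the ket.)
(1/√2)i|00001⟩ + 1/√2|01001⟩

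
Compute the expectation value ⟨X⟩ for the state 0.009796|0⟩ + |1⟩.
0.01959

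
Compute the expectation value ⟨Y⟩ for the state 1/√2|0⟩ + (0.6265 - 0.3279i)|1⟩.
-0.4637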